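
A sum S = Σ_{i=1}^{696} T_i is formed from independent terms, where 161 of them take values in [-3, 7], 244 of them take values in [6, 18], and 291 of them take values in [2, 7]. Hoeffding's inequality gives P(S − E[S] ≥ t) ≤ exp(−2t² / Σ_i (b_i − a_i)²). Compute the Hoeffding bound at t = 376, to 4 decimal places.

Σ(b_i − a_i)² = 161·10² + 244·12² + 291·5² = 58511.
Exponent = 2·376² / 58511 = 4.83246.
Bound = exp(−4.83246) = 0.00797.

0.0080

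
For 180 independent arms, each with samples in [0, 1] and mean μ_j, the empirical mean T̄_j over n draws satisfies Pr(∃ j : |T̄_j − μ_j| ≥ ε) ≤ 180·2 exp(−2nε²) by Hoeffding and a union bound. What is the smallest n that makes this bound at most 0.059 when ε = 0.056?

Need 2·180·exp(−2nε²) ≤ 0.059, i.e. exp(−2nε²) ≤ 0.059/360.
So 2nε² ≥ ln(360/0.059) = 8.716322.
Hence n ≥ 8.716322/(2·0.056²) = 1389.720.
The smallest integer n is 1390.

1390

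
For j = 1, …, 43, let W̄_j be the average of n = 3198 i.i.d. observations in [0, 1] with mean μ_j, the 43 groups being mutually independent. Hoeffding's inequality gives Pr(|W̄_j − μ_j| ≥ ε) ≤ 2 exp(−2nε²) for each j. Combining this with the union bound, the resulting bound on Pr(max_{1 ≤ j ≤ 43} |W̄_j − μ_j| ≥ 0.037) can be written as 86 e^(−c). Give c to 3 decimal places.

8.756

Union bound over the 43 events: Pr(max_{1 ≤ j ≤ 43} |W̄_j − μ_j| ≥ 0.037) ≤ 43·2·exp(−2nε²) = 86 exp(−2·3198·0.037²).
So c = 2·3198·0.037² = 8.7561.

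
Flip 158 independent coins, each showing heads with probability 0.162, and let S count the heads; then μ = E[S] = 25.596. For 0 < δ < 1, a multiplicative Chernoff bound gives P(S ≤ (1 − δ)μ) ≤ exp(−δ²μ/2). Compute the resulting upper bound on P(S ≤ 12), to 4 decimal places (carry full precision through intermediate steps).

Write 12 = (1 − δ)μ, so δ = 1 − 12/25.596 = 0.5311767…
Then the exponent is δ²μ/2 = (μ − 12)²/(2μ) = 3.610940.
Bound = exp(−3.610940) = 0.02703.

0.0270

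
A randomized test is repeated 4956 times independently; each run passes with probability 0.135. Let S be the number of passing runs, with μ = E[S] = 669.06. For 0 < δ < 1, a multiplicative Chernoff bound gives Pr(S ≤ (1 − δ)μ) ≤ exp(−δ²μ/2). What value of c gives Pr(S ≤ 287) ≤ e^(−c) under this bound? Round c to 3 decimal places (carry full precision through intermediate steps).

Write 287 = (1 − δ)μ, so δ = 1 − 287/669.06 = 0.57104…
Then the exponent is δ²μ/2 = (μ − 287)²/(2μ) = 109.085765.

109.086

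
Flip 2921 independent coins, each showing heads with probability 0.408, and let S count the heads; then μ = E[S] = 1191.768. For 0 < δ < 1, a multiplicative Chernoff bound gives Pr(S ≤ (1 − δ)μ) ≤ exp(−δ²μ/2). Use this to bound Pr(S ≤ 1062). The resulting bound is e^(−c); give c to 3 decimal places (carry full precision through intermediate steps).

7.065

Write 1062 = (1 − δ)μ, so δ = 1 − 1062/1191.768 = 0.108887…
Then the exponent is δ²μ/2 = (μ − 1062)²/(2μ) = 7.065022.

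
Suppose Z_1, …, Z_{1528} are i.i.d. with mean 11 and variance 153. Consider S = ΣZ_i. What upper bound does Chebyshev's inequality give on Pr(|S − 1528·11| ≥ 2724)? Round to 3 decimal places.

0.032

Var(S) = n·Var(Z_i) = 1528·153 = 233784.
Chebyshev: Pr(|S − 1528·11| ≥ 2724) ≤ Var(S)/2724² = 233784/7420176 = 0.0315.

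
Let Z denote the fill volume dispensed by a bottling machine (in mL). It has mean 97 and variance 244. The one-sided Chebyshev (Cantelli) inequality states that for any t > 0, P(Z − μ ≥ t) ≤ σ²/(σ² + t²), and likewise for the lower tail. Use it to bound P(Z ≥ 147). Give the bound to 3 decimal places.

Here σ² = 244 and t = 50, so σ² + t² = 2744.
Cantelli's bound: 244/2744 = 0.0889.

0.089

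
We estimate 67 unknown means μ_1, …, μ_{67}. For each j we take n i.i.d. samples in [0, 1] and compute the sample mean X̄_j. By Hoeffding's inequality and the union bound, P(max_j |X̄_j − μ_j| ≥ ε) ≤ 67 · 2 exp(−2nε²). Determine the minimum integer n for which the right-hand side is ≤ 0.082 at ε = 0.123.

Need 2·67·exp(−2nε²) ≤ 0.082, i.e. exp(−2nε²) ≤ 0.082/134.
So 2nε² ≥ ln(134/0.082) = 7.398876.
Hence n ≥ 7.398876/(2·0.123²) = 244.526.
The smallest integer n is 245.

245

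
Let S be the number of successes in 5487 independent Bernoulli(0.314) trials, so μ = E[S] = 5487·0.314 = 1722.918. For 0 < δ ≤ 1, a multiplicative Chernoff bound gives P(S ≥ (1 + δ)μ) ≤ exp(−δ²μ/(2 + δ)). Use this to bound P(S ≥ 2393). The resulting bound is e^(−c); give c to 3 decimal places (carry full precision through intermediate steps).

109.091

Write 2393 = (1 + δ)μ, so δ = 2393/1722.918 − 1 = 0.3889227…
Then the exponent is δ²μ/(2 + δ) = (2393 − μ)² / (μ·(2 + δ)) = 109.091067.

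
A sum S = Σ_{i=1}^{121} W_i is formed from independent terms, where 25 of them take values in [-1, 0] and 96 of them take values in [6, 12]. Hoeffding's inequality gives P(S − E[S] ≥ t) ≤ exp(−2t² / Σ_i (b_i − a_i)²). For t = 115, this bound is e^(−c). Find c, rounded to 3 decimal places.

7.598

Σ(b_i − a_i)² = 25·1² + 96·6² = 3481.
c = 2t² / 3481 = 2·115² / 3481 = 7.5984.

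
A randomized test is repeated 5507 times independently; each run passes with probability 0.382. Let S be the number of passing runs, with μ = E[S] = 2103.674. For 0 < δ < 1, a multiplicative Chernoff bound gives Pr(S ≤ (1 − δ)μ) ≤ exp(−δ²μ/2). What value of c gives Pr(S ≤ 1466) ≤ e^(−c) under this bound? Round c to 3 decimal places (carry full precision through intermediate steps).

Write 1466 = (1 − δ)μ, so δ = 1 − 1466/2103.674 = 0.303124…
Then the exponent is δ²μ/2 = (μ − 1466)²/(2μ) = 96.647135.

96.647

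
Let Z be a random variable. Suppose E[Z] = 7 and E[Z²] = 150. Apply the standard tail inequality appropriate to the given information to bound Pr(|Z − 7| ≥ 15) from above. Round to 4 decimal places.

0.4489

The first two moments determine the variance, so Chebyshev's inequality is the sharpest standard bound available.
Var(Z) = E[Z²] − (E[Z])² = 150 − 49 = 101.
Chebyshev's inequality: Pr(|Z − μ| ≥ t) ≤ Var(Z)/t² = 101/225 = 0.4489.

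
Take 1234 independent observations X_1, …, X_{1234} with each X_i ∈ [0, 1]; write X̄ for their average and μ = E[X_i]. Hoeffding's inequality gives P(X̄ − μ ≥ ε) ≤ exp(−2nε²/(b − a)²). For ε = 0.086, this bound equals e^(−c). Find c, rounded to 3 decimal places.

18.253

c = 2nε²/(b − a)² = 2·1234·0.086² / 1² = 18.2533.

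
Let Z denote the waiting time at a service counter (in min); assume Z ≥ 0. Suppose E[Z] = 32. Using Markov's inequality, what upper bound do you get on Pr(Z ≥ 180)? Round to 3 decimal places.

0.178

Markov's inequality: for a non-negative random variable, Pr(Z ≥ a) ≤ E[Z]/a.
Here E[Z] = 32 and a = 180, so the bound is 32/180 = 0.1778.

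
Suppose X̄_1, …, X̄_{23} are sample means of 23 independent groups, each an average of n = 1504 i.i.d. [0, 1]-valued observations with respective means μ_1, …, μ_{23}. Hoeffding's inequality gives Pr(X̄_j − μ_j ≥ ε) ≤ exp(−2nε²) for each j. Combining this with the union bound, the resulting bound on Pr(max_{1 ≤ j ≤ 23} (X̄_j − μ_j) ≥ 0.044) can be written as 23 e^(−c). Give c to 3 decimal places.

5.823

Union bound over the 23 events: Pr(max_{1 ≤ j ≤ 23} (X̄_j − μ_j) ≥ 0.044) ≤ 23·exp(−2nε²) = 23 exp(−2·1504·0.044²).
So c = 2·1504·0.044² = 5.8235.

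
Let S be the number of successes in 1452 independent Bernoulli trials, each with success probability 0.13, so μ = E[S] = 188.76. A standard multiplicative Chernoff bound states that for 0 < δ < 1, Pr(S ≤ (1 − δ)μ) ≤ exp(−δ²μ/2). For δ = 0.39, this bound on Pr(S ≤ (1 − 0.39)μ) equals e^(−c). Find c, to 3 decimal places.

c = δ²μ/2 = 0.39²·188.76/2 = 14.3552.

14.355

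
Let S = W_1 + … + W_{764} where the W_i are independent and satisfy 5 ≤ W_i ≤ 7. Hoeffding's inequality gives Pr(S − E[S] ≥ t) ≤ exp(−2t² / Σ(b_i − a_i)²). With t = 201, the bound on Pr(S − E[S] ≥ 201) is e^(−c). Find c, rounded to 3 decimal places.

Σ(b_i − a_i)² = 764·(2)² = 3056.
c = 2t²/3056 = 2·201²/3056 = 26.4404.

26.440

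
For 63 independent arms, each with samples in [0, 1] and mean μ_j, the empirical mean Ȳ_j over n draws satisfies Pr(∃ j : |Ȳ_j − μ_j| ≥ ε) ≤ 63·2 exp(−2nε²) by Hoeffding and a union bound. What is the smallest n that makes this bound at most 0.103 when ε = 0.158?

Need 2·63·exp(−2nε²) ≤ 0.103, i.e. exp(−2nε²) ≤ 0.103/126.
So 2nε² ≥ ln(126/0.103) = 7.109308.
Hence n ≥ 7.109308/(2·0.158²) = 142.391.
The smallest integer n is 143.

143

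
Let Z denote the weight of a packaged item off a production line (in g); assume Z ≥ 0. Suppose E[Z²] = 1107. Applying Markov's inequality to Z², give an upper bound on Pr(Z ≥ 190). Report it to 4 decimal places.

Since Z ≥ 0, the event {Z ≥ 190} is the same as {Z² ≥ 36100}.
Markov's inequality applied to Z² gives Pr(Z² ≥ 36100) ≤ E[Z²]/36100 = 1107/36100 = 0.0307.

0.0307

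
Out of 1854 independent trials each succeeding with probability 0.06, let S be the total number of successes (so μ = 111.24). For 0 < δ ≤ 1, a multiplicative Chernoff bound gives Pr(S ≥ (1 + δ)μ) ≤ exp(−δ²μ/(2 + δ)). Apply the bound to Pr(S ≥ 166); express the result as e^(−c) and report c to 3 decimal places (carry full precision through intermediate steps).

10.816

Write 166 = (1 + δ)μ, so δ = 166/111.24 − 1 = 0.492269…
Then the exponent is δ²μ/(2 + δ) = (166 − μ)² / (μ·(2 + δ)) = 10.816107.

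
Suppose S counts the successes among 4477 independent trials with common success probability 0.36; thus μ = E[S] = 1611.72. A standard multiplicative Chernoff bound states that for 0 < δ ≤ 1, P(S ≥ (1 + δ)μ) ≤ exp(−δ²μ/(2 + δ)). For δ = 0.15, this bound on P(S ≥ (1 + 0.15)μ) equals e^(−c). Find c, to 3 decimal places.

16.867

c = δ²μ/(2 + δ) = 0.15²·1611.72/(2 + 0.15) = 16.8668.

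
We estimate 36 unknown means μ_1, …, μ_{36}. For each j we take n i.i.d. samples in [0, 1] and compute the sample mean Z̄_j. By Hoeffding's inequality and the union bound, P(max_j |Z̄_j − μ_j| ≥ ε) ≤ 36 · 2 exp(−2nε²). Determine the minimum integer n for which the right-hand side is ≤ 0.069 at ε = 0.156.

143

Need 2·36·exp(−2nε²) ≤ 0.069, i.e. exp(−2nε²) ≤ 0.069/72.
So 2nε² ≥ ln(72/0.069) = 6.950315.
Hence n ≥ 6.950315/(2·0.156²) = 142.799.
The smallest integer n is 143.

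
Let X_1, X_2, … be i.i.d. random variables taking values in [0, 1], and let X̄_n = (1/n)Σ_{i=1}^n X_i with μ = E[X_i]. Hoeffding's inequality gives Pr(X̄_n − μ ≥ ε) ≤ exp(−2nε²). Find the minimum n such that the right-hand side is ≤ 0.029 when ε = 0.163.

Require exp(−2nε²) ≤ 0.029, i.e. 2nε² ≥ ln(1/0.029) = 3.540459.
So n ≥ 3.540459 / (2·0.163²) = 66.628.
The smallest integer n is 67.

67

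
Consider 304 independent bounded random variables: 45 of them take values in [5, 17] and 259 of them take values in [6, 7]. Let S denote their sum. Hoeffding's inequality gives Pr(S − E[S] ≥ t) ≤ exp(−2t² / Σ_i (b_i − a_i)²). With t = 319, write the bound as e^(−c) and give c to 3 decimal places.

30.201

Σ(b_i − a_i)² = 45·12² + 259·1² = 6739.
c = 2t² / 6739 = 2·319² / 6739 = 30.2006.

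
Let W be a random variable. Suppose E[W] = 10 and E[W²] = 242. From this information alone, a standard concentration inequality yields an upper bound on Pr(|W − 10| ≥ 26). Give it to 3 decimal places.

0.210

The first two moments determine the variance, so Chebyshev's inequality is the sharpest standard bound available.
Var(W) = E[W²] − (E[W])² = 242 − 100 = 142.
Chebyshev's inequality: Pr(|W − μ| ≥ t) ≤ Var(W)/t² = 142/676 = 0.2101.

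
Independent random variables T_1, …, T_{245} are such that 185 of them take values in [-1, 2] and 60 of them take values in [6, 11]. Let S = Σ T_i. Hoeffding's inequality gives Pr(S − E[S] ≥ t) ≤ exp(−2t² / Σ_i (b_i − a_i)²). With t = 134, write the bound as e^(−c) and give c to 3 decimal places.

11.347

Σ(b_i − a_i)² = 185·3² + 60·5² = 3165.
c = 2t² / 3165 = 2·134² / 3165 = 11.3466.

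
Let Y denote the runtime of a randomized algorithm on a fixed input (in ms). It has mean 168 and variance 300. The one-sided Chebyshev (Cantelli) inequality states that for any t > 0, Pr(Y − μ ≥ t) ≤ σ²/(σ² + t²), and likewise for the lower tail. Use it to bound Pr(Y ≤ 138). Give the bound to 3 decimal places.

Here σ² = 300 and t = 30, so σ² + t² = 1200.
Cantelli's bound: 300/1200 = 0.2500.

0.250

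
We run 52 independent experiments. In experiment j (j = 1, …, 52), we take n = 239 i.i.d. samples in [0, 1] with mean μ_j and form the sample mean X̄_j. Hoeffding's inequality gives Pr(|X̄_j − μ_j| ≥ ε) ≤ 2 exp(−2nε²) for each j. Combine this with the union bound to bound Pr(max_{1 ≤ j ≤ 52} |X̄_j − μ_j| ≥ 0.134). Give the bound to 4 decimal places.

0.0195

Per-experiment Hoeffding bound: 2·exp(−2·239·0.134²) = 2·exp(−8.58297) = 0.00037454.
Union bound over 52 events: 52·0.00037454 = 0.01948.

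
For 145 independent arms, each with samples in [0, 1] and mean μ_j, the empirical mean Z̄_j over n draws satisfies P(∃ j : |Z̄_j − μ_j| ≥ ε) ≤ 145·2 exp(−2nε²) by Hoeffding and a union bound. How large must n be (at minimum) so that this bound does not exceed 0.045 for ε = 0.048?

1904

Need 2·145·exp(−2nε²) ≤ 0.045, i.e. exp(−2nε²) ≤ 0.045/290.
So 2nε² ≥ ln(290/0.045) = 8.770974.
Hence n ≥ 8.770974/(2·0.048²) = 1903.423.
The smallest integer n is 1904.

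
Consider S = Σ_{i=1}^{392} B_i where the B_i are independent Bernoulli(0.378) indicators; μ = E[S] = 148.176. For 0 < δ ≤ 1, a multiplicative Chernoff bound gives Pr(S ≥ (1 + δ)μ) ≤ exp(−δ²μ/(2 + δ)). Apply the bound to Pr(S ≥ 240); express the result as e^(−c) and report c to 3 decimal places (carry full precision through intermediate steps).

21.721

Write 240 = (1 + δ)μ, so δ = 240/148.176 − 1 = 0.6196955…
Then the exponent is δ²μ/(2 + δ) = (240 − μ)² / (μ·(2 + δ)) = 21.721196.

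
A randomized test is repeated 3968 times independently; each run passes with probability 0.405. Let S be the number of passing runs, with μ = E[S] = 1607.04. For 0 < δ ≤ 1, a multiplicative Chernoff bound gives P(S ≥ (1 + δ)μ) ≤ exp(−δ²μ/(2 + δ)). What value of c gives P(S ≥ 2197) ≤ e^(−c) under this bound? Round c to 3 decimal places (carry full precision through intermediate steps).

Write 2197 = (1 + δ)μ, so δ = 2197/1607.04 − 1 = 0.3671097…
Then the exponent is δ²μ/(2 + δ) = (2197 − μ)² / (μ·(2 + δ)) = 91.495568.

91.496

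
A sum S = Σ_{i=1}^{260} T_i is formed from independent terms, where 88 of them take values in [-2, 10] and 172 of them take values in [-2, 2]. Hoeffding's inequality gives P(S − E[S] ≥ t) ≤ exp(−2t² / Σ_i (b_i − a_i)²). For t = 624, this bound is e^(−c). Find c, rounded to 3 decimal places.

50.490

Σ(b_i − a_i)² = 88·12² + 172·4² = 15424.
c = 2t² / 15424 = 2·624² / 15424 = 50.4896.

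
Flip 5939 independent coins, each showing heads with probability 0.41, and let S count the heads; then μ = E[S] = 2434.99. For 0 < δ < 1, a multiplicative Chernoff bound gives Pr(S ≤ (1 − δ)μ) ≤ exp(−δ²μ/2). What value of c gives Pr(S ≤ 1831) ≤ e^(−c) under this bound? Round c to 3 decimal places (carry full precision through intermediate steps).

Write 1831 = (1 − δ)μ, so δ = 1 − 1831/2434.99 = 0.2480462…
Then the exponent is δ²μ/2 = (μ − 1831)²/(2μ) = 74.908710.

74.909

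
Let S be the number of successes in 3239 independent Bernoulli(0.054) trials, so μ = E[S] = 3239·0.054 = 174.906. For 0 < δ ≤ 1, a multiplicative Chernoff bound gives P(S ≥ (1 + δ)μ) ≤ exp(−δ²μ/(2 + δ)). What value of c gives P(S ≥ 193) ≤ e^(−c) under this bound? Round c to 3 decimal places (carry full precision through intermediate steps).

Write 193 = (1 + δ)μ, so δ = 193/174.906 − 1 = 0.1034499…
Then the exponent is δ²μ/(2 + δ) = (193 − μ)² / (μ·(2 + δ)) = 0.889882.

0.890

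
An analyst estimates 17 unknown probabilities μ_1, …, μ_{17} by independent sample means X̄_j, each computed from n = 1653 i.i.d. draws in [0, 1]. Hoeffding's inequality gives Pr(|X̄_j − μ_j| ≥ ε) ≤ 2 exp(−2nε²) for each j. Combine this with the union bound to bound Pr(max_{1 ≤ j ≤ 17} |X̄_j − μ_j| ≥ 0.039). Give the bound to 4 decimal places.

0.2227

Per-experiment Hoeffding bound: 2·exp(−2·1653·0.039²) = 2·exp(−5.02843) = 0.013098.
Union bound over 17 events: 17·0.013098 = 0.22267.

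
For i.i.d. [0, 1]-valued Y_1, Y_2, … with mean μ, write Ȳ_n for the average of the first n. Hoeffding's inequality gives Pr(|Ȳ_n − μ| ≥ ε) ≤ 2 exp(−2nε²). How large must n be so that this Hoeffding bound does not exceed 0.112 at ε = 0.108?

124

Require 2·exp(−2nε²) ≤ 0.112, i.e. 2nε² ≥ ln(2/0.112) = 2.882404.
So n ≥ 2.882404 / (2·0.108²) = 123.560.
The smallest integer n is 124.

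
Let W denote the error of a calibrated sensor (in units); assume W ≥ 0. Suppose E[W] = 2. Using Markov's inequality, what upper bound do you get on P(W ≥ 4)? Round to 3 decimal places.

0.500

Markov's inequality: for a non-negative random variable, P(W ≥ a) ≤ E[W]/a.
Here E[W] = 2 and a = 4, so the bound is 2/4 = 0.5000.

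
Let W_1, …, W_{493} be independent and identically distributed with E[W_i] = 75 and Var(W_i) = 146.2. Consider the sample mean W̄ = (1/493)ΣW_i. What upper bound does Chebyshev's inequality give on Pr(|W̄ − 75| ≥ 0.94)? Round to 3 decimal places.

0.336

Var(W̄) = Var(W_i)/n = 146.2/493 = 0.29655.
Chebyshev: Pr(|W̄ − 75| ≥ 0.94) ≤ Var(W̄)/(0.94)² = 146.2/(493·0.94²) = 0.3356.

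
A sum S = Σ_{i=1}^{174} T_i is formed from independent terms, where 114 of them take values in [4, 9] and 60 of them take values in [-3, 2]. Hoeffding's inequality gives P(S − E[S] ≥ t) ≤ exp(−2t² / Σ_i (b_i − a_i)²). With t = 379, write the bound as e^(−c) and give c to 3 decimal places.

Σ(b_i − a_i)² = 114·5² + 60·5² = 4350.
c = 2t² / 4350 = 2·379² / 4350 = 66.0418.

66.042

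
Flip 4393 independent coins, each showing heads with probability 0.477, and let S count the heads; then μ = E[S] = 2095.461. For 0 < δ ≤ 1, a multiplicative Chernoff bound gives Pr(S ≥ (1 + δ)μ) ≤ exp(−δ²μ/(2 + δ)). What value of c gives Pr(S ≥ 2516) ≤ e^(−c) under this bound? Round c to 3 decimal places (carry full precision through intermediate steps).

Write 2516 = (1 + δ)μ, so δ = 2516/2095.461 − 1 = 0.2006904…
Then the exponent is δ²μ/(2 + δ) = (2516 − μ)² / (μ·(2 + δ)) = 38.350764.

38.351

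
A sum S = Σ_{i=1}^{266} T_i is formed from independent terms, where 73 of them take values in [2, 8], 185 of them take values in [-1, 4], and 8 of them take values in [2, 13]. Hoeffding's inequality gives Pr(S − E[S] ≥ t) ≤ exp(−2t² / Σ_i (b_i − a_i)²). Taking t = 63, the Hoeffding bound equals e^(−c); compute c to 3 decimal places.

0.966

Σ(b_i − a_i)² = 73·6² + 185·5² + 8·11² = 8221.
c = 2t² / 8221 = 2·63² / 8221 = 0.9656.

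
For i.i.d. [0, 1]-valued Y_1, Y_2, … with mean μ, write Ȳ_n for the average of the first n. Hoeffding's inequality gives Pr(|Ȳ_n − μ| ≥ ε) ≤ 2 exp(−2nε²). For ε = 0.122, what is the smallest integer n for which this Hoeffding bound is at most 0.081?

108

Require 2·exp(−2nε²) ≤ 0.081, i.e. 2nε² ≥ ln(2/0.081) = 3.206453.
So n ≥ 3.206453 / (2·0.122²) = 107.715.
The smallest integer n is 108.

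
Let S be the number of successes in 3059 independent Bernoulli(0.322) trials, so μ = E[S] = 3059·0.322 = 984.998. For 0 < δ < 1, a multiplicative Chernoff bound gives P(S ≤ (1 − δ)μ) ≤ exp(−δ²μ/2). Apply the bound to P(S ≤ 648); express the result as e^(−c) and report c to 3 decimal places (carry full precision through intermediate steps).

57.649

Write 648 = (1 − δ)μ, so δ = 1 − 648/984.998 = 0.3421306…
Then the exponent is δ²μ/2 = (μ − 648)²/(2μ) = 57.648671.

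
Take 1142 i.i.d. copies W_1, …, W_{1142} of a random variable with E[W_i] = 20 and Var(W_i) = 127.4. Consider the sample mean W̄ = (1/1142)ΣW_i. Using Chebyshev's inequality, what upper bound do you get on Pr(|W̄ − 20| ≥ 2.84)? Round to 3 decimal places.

0.014

Var(W̄) = Var(W_i)/n = 127.4/1142 = 0.11156.
Chebyshev: Pr(|W̄ − 20| ≥ 2.84) ≤ Var(W̄)/(2.84)² = 127.4/(1142·2.84²) = 0.0138.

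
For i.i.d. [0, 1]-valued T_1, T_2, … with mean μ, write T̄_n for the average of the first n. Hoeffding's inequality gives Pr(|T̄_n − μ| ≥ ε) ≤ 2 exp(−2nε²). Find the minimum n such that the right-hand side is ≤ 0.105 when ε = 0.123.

98

Require 2·exp(−2nε²) ≤ 0.105, i.e. 2nε² ≥ ln(2/0.105) = 2.946942.
So n ≥ 2.946942 / (2·0.123²) = 97.394.
The smallest integer n is 98.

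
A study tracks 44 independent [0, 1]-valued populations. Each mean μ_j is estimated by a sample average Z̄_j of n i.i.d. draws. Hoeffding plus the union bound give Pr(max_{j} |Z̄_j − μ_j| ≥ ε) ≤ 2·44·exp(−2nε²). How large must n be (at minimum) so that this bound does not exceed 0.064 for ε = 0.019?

10009

Need 2·44·exp(−2nε²) ≤ 0.064, i.e. exp(−2nε²) ≤ 0.064/88.
So 2nε² ≥ ln(88/0.064) = 7.226209.
Hence n ≥ 7.226209/(2·0.019²) = 10008.600.
The smallest integer n is 10009.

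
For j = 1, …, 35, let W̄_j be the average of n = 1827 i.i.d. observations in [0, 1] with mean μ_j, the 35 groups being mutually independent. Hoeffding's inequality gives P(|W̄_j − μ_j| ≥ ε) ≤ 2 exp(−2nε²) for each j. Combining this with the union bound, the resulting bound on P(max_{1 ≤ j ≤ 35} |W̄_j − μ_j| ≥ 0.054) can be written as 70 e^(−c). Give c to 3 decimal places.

Union bound over the 35 events: P(max_{1 ≤ j ≤ 35} |W̄_j − μ_j| ≥ 0.054) ≤ 35·2·exp(−2nε²) = 70 exp(−2·1827·0.054²).
So c = 2·1827·0.054² = 10.6551.

10.655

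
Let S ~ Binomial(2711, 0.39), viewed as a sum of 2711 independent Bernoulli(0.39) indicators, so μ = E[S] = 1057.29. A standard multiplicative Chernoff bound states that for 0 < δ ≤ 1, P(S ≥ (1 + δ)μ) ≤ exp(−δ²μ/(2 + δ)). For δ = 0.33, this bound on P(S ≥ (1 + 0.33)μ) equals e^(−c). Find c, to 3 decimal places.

c = δ²μ/(2 + δ) = 0.33²·1057.29/(2 + 0.33) = 49.4158.

49.416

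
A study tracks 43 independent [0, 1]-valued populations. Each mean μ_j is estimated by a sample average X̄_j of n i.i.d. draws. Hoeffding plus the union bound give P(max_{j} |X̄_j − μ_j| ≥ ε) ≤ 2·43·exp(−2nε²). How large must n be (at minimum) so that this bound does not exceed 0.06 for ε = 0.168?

129

Need 2·43·exp(−2nε²) ≤ 0.06, i.e. exp(−2nε²) ≤ 0.06/86.
So 2nε² ≥ ln(86/0.06) = 7.267758.
Hence n ≥ 7.267758/(2·0.168²) = 128.751.
The smallest integer n is 129.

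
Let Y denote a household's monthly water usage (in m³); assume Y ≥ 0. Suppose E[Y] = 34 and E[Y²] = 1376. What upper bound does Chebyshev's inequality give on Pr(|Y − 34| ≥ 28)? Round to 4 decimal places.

Var(Y) = E[Y²] − (E[Y])² = 1376 − 1156 = 220.
Chebyshev's inequality: Pr(|Y − μ| ≥ t) ≤ Var(Y)/t² = 220/784 = 0.2806.

0.2806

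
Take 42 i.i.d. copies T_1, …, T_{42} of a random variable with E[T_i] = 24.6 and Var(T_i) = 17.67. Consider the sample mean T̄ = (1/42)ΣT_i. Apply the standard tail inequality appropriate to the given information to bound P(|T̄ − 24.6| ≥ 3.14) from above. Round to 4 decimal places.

With mean and variance of each term known, Chebyshev's inequality bounds the deviation of the sum (or sample mean).
Var(T̄) = Var(T_i)/n = 17.67/42 = 0.42071.
Chebyshev: P(|T̄ − 24.6| ≥ 3.14) ≤ Var(T̄)/(3.14)² = 17.67/(42·3.14²) = 0.0427.

0.0427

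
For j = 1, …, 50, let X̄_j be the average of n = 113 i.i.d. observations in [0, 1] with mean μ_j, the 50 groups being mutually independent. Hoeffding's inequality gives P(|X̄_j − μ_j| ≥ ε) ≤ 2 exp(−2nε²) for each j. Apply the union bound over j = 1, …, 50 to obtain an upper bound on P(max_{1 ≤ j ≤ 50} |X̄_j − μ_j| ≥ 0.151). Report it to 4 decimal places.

Per-experiment Hoeffding bound: 2·exp(−2·113·0.151²) = 2·exp(−5.15303) = 0.011564.
Union bound over 50 events: 50·0.011564 = 0.57819.

0.5782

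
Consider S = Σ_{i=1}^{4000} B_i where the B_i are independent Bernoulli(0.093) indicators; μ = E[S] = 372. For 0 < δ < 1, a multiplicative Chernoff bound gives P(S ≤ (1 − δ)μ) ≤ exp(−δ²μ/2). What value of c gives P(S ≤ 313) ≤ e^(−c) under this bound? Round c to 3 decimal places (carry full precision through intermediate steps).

Write 313 = (1 − δ)μ, so δ = 1 − 313/372 = 0.1586022…
Then the exponent is δ²μ/2 = (μ − 313)²/(2μ) = 4.678763.

4.679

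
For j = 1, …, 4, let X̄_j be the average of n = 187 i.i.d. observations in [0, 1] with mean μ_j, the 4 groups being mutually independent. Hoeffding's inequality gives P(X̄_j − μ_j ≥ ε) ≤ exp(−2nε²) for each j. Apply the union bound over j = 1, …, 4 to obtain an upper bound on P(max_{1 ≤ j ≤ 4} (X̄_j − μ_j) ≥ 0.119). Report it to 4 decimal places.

0.0200

Per-experiment Hoeffding bound: exp(−2·187·0.119²) = exp(−5.29621) = 0.0050105.
Union bound over 4 events: 4·0.0050105 = 0.02004.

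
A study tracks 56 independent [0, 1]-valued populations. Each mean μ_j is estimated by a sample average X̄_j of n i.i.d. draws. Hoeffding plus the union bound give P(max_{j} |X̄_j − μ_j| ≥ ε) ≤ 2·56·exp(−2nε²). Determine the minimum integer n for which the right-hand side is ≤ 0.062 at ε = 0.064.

916

Need 2·56·exp(−2nε²) ≤ 0.062, i.e. exp(−2nε²) ≤ 0.062/112.
So 2nε² ≥ ln(112/0.062) = 7.499120.
Hence n ≥ 7.499120/(2·0.064²) = 915.420.
The smallest integer n is 916.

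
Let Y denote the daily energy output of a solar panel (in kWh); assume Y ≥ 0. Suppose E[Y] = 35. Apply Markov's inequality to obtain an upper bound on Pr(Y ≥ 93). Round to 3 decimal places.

0.376

Markov's inequality: for a non-negative random variable, Pr(Y ≥ a) ≤ E[Y]/a.
Here E[Y] = 35 and a = 93, so the bound is 35/93 = 0.3763.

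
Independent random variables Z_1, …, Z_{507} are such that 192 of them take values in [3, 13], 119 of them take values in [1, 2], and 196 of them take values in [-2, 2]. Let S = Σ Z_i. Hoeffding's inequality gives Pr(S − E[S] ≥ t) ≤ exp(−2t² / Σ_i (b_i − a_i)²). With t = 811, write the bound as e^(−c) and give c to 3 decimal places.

58.581

Σ(b_i − a_i)² = 192·10² + 119·1² + 196·4² = 22455.
c = 2t² / 22455 = 2·811² / 22455 = 58.5813.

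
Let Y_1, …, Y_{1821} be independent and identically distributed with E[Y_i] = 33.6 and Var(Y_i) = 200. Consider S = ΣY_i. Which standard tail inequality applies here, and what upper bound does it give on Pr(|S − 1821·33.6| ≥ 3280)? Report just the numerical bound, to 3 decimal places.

0.034

With mean and variance of each term known, Chebyshev's inequality bounds the deviation of the sum (or sample mean).
Var(S) = n·Var(Y_i) = 1821·200 = 364200.
Chebyshev: Pr(|S − 1821·33.6| ≥ 3280) ≤ Var(S)/3280² = 364200/10758400 = 0.0339.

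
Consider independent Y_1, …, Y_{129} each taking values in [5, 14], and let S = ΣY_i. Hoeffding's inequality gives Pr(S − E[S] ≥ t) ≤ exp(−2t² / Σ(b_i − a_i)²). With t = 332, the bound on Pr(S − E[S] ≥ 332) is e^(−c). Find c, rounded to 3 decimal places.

21.098

Σ(b_i − a_i)² = 129·(9)² = 10449.
c = 2t²/10449 = 2·332²/10449 = 21.0975.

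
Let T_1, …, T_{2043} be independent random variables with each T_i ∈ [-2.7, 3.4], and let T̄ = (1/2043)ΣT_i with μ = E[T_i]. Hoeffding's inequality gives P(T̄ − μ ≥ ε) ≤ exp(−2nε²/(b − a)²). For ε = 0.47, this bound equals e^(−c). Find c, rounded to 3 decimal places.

c = 2nε²/(b − a)² = 2·2043·0.47² / 6.1² = 24.2569.

24.257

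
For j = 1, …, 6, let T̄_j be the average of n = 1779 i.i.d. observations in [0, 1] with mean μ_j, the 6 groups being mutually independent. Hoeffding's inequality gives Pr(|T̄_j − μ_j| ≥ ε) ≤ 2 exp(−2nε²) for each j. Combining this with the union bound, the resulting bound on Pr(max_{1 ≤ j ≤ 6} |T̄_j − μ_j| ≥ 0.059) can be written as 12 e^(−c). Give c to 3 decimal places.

Union bound over the 6 events: Pr(max_{1 ≤ j ≤ 6} |T̄_j − μ_j| ≥ 0.059) ≤ 6·2·exp(−2nε²) = 12 exp(−2·1779·0.059²).
So c = 2·1779·0.059² = 12.3854.

12.385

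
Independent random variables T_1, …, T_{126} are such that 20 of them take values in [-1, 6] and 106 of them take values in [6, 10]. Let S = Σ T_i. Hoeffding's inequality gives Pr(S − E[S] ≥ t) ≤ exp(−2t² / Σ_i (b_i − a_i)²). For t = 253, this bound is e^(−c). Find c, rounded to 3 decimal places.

Σ(b_i − a_i)² = 20·7² + 106·4² = 2676.
c = 2t² / 2676 = 2·253² / 2676 = 47.8393.

47.839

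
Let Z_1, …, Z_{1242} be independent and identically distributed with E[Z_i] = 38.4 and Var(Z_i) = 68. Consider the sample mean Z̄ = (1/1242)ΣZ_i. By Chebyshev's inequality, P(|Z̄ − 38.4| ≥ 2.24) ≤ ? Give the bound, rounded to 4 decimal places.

0.0109

Var(Z̄) = Var(Z_i)/n = 68/1242 = 0.05475.
Chebyshev: P(|Z̄ − 38.4| ≥ 2.24) ≤ Var(Z̄)/(2.24)² = 68/(1242·2.24²) = 0.0109.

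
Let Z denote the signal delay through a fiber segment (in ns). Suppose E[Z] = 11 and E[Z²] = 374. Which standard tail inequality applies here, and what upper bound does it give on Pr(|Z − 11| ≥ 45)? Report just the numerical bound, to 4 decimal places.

0.1249

The first two moments determine the variance, so Chebyshev's inequality is the sharpest standard bound available.
Var(Z) = E[Z²] − (E[Z])² = 374 − 121 = 253.
Chebyshev's inequality: Pr(|Z − μ| ≥ t) ≤ Var(Z)/t² = 253/2025 = 0.1249.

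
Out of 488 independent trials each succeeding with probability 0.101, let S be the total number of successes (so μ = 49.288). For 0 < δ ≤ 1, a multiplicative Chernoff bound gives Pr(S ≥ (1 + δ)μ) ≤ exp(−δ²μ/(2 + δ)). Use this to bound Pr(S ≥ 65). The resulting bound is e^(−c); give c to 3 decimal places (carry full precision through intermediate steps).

Write 65 = (1 + δ)μ, so δ = 65/49.288 − 1 = 0.3187794…
Then the exponent is δ²μ/(2 + δ) = (65 − μ)² / (μ·(2 + δ)) = 2.160043.

2.160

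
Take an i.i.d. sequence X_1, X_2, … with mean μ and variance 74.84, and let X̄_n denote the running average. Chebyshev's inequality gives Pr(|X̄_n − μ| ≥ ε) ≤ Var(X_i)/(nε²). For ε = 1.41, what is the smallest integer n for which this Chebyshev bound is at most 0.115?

Require 74.84/(n·1.41²) ≤ 0.115, i.e. n ≥ 74.84/(0.115·1.41²) = 327.339.
The smallest integer n is 328.

328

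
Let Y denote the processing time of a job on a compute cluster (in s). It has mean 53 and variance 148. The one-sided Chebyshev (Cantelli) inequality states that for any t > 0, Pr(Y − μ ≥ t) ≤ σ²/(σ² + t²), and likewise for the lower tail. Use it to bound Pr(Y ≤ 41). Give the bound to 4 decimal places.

0.5068

Here σ² = 148 and t = 12, so σ² + t² = 292.
Cantelli's bound: 148/292 = 0.5068.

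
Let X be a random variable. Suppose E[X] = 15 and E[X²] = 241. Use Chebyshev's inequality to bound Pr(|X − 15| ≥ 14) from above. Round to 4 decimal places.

0.0816

Var(X) = E[X²] − (E[X])² = 241 − 225 = 16.
Chebyshev's inequality: Pr(|X − μ| ≥ t) ≤ Var(X)/t² = 16/196 = 0.0816.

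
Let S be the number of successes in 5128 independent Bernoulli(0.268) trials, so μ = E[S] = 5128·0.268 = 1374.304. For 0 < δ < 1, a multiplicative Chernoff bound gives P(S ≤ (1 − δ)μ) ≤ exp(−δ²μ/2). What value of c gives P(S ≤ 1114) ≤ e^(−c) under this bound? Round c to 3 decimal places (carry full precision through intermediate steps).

Write 1114 = (1 − δ)μ, so δ = 1 − 1114/1374.304 = 0.1894079…
Then the exponent is δ²μ/2 = (μ − 1114)²/(2μ) = 24.651814.

24.652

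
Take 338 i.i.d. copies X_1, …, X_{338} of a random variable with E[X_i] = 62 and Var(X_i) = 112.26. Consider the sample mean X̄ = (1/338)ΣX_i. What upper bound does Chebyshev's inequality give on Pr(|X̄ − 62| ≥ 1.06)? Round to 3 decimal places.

0.296

Var(X̄) = Var(X_i)/n = 112.26/338 = 0.33213.
Chebyshev: Pr(|X̄ − 62| ≥ 1.06) ≤ Var(X̄)/(1.06)² = 112.26/(338·1.06²) = 0.2956.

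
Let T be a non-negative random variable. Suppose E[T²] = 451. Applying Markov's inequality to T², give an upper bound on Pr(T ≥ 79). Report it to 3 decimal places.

Since T ≥ 0, the event {T ≥ 79} is the same as {T² ≥ 6241}.
Markov's inequality applied to T² gives Pr(T² ≥ 6241) ≤ E[T²]/6241 = 451/6241 = 0.0723.

0.072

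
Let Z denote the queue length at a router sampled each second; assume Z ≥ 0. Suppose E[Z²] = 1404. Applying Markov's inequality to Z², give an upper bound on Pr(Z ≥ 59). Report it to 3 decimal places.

Since Z ≥ 0, the event {Z ≥ 59} is the same as {Z² ≥ 3481}.
Markov's inequality applied to Z² gives Pr(Z² ≥ 3481) ≤ E[Z²]/3481 = 1404/3481 = 0.4033.

0.403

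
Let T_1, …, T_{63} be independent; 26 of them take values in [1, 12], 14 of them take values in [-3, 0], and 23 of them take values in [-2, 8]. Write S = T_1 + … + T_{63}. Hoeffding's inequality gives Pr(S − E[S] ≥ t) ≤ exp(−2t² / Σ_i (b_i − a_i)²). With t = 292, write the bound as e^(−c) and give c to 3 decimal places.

30.604

Σ(b_i − a_i)² = 26·11² + 14·3² + 23·10² = 5572.
c = 2t² / 5572 = 2·292² / 5572 = 30.6045.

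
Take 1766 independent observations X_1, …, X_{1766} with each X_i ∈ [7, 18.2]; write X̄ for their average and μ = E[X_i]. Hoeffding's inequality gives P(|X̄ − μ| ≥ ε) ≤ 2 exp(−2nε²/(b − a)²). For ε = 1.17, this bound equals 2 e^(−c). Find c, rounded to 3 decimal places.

38.544

c = 2nε²/(b − a)² = 2·1766·1.17² / 11.2² = 38.5440.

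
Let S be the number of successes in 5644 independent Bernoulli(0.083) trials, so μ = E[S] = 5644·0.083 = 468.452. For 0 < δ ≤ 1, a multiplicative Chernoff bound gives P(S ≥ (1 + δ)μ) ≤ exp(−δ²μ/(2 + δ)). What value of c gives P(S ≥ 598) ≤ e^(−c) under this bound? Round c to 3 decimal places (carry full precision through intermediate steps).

Write 598 = (1 + δ)μ, so δ = 598/468.452 − 1 = 0.2765449…
Then the exponent is δ²μ/(2 + δ) = (598 − μ)² / (μ·(2 + δ)) = 15.736934.

15.737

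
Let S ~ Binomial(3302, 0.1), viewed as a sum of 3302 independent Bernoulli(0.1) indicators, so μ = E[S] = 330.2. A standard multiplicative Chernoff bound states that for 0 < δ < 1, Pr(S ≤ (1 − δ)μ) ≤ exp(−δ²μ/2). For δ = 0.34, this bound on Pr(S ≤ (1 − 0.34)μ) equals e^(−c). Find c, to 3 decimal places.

19.086

c = δ²μ/2 = 0.34²·330.2/2 = 19.0856.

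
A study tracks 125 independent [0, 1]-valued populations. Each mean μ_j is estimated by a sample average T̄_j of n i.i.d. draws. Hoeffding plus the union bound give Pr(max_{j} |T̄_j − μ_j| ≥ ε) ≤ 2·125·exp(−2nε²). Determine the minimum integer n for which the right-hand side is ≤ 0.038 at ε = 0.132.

253

Need 2·125·exp(−2nε²) ≤ 0.038, i.e. exp(−2nε²) ≤ 0.038/250.
So 2nε² ≥ ln(250/0.038) = 8.791630.
Hence n ≥ 8.791630/(2·0.132²) = 252.285.
The smallest integer n is 253.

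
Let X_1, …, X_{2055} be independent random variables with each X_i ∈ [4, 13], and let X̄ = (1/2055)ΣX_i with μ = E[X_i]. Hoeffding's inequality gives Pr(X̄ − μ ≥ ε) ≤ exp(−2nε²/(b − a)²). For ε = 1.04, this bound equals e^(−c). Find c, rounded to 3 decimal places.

c = 2nε²/(b − a)² = 2·2055·1.04² / 9² = 54.8812.

54.881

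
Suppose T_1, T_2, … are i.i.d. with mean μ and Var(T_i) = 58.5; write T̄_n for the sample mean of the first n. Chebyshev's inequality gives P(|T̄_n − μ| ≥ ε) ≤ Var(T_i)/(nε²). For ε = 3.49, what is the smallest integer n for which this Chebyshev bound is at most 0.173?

Require 58.5/(n·3.49²) ≤ 0.173, i.e. n ≥ 58.5/(0.173·3.49²) = 27.763.
The smallest integer n is 28.

28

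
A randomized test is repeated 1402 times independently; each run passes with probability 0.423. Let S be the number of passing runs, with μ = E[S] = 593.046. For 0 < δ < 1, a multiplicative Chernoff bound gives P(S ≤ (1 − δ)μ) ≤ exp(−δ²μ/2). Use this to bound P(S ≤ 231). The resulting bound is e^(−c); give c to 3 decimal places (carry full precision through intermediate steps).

Write 231 = (1 − δ)μ, so δ = 1 − 231/593.046 = 0.6104855…
Then the exponent is δ²μ/2 = (μ − 231)²/(2μ) = 110.511922.

110.512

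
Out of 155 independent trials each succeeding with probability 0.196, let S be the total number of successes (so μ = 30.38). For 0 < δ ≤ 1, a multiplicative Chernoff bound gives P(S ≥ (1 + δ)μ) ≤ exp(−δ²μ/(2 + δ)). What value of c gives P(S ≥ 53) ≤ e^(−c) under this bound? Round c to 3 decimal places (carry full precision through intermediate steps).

Write 53 = (1 + δ)μ, so δ = 53/30.38 − 1 = 0.7445688…
Then the exponent is δ²μ/(2 + δ) = (53 − μ)² / (μ·(2 + δ)) = 6.136536.

6.137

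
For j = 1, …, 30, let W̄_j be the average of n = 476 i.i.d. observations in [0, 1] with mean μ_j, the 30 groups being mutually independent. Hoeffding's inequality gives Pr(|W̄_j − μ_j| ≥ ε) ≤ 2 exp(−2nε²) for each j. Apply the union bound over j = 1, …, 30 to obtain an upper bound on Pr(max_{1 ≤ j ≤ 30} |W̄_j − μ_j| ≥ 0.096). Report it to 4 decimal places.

Per-experiment Hoeffding bound: 2·exp(−2·476·0.096²) = 2·exp(−8.77363) = 0.00030952.
Union bound over 30 events: 30·0.00030952 = 0.00929.

0.0093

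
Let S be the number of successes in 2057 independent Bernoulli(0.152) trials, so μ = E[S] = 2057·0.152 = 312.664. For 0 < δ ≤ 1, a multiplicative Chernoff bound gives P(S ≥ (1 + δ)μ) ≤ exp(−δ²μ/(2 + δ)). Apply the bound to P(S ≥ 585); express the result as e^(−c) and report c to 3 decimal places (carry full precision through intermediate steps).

Write 585 = (1 + δ)μ, so δ = 585/312.664 − 1 = 0.8710181…
Then the exponent is δ²μ/(2 + δ) = (585 − μ)² / (μ·(2 + δ)) = 82.622114.

82.622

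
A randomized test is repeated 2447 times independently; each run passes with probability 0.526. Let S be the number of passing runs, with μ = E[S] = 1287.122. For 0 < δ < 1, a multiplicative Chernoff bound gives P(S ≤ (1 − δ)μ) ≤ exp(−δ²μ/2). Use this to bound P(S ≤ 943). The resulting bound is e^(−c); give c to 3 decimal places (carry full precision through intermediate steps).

46.002

Write 943 = (1 − δ)μ, so δ = 1 − 943/1287.122 = 0.2673577…
Then the exponent is δ²μ/2 = (μ − 943)²/(2μ) = 46.001836.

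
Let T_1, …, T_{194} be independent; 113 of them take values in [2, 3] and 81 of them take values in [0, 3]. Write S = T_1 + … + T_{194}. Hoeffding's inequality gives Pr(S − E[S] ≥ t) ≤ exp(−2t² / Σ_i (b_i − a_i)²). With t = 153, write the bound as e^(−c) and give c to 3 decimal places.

Σ(b_i − a_i)² = 113·1² + 81·3² = 842.
c = 2t² / 842 = 2·153² / 842 = 55.6033.

55.603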